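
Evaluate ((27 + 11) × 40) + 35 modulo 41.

38

27 + 11 = 38
38 × 40 = 1520 ≡ 3 (mod 41)
3 + 35 = 38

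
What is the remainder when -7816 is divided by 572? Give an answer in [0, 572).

-7816 = -14*572 + 192, so -7816 ≡ 192 (mod 572).

192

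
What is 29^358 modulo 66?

29^1 ≡ 29 (mod 66)
29^2 ≡ 29^2 = 841 ≡ 49 (mod 66)
29^4 ≡ 49^2 = 2401 ≡ 25 (mod 66)
29^8 ≡ 25^2 = 625 ≡ 31 (mod 66)
29^16 ≡ 31^2 = 961 ≡ 37 (mod 66)
29^32 ≡ 37^2 = 1369 ≡ 49 (mod 66)
29^64 ≡ 49^2 = 2401 ≡ 25 (mod 66)
29^128 ≡ 25^2 = 625 ≡ 31 (mod 66)
29^256 ≡ 31^2 = 961 ≡ 37 (mod 66)
29^358 = 29^256 * 29^64 * 29^32 * 29^4 * 29^2 ≡ 37 * 25 * 49 * 25 * 49 (mod 66).
Accumulate the product:
37 * 25 = 925 ≡ 1
1 * 49 = 49
49 * 25 = 1225 ≡ 37
37 * 49 = 1813 ≡ 31

31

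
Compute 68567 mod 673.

68567 = 101·673 + 594, so 68567 ≡ 594 (mod 673).

594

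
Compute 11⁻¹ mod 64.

35

64 = 5*11 + 9
11 = 1*9 + 2
9 = 4*2 + 1
2 = 2*1 + 0
gcd(11, 64) = 1, so the inverse exists.
Bézout: 1 = 5*64 − 29*11.
So 11⁻¹ ≡ −29 ≡ 35 (mod 64).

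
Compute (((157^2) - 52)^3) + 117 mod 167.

(157)^2 ≡ 100 (mod 167)
100 - 52 = 48
(48)^3 ≡ 38 (mod 167)
38 + 117 = 155

155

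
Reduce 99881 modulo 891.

89

99881 = 112×891 + 89, so 99881 ≡ 89 (mod 891).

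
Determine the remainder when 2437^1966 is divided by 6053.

802

2437^1 ≡ 2437 (mod 6053)
2437^2 ≡ 2437^2 = 5938969 ≡ 976 (mod 6053)
2437^4 ≡ 976^2 = 952576 ≡ 2255 (mod 6053)
2437^8 ≡ 2255^2 = 5085025 ≡ 505 (mod 6053)
2437^16 ≡ 505^2 = 255025 ≡ 799 (mod 6053)
2437^32 ≡ 799^2 = 638401 ≡ 2836 (mod 6053)
2437^64 ≡ 2836^2 = 8042896 ≡ 4512 (mod 6053)
2437^128 ≡ 4512^2 = 20358144 ≡ 1905 (mod 6053)
2437^256 ≡ 1905^2 = 3629025 ≡ 3278 (mod 6053)
2437^512 ≡ 3278^2 = 10745284 ≡ 1209 (mod 6053)
2437^1024 ≡ 1209^2 = 1461681 ≡ 2908 (mod 6053)
2437^1966 = 2437^1024 × 2437^512 × 2437^256 × 2437^128 × 2437^32 × 2437^8 × 2437^4 × 2437^2 ≡ 2908 × 1209 × 3278 × 1905 × 2836 × 505 × 2255 × 976 (mod 6053).
Accumulate the product:
2908 × 1209 = 3515772 ≡ 5032
5032 × 3278 = 16494896 ≡ 471
471 × 1905 = 897255 ≡ 1411
1411 × 2836 = 4001596 ≡ 563
563 × 505 = 284315 ≡ 5877
5877 × 2255 = 13252635 ≡ 2618
2618 × 976 = 2555168 ≡ 802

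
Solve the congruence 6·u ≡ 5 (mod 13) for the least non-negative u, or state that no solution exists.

gcd(6, 13) = 1, so a unique solution mod 13 exists.
6⁻¹ ≡ 11 (mod 13).
u ≡ 11·5 ≡ 3 (mod 13).

3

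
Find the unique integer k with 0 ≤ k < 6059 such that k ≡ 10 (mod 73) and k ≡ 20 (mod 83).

73⁻¹ mod 83: 73×58 ≡ 1 (mod 83), so 73⁻¹ ≡ 58.
k = 10 + 73×((20 − 10)×58 mod 83) = 10 + 73×82 = 5996.

5996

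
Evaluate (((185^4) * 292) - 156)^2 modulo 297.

25

(185)^4 ≡ 148 (mod 297)
148 * 292 = 43216 ≡ 151 (mod 297)
151 - 156 = -5 ≡ 292 (mod 297)
(292)^2 ≡ 25 (mod 297)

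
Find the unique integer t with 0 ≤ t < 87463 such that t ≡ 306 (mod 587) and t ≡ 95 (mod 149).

587⁻¹ mod 149: 587·33 ≡ 1 (mod 149), so 587⁻¹ ≡ 33.
t = 306 + 587·((95 − 306)·33 mod 149) = 306 + 587·40 = 23786.
Check: 23786 mod 587 = 306, 23786 mod 149 = 95. ✓

23786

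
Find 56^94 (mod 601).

303

Compute successive squares:
94 in binary is 1011110, i.e. 94 = 64 + 16 + 8 + 4 + 2.
56^1 ≡ 56 (mod 601)
56^2 ≡ 56^2 = 3136 ≡ 131 (mod 601)
56^4 ≡ 131^2 = 17161 ≡ 333 (mod 601)
56^8 ≡ 333^2 = 110889 ≡ 305 (mod 601)
56^16 ≡ 305^2 = 93025 ≡ 471 (mod 601)
56^32 ≡ 471^2 = 221841 ≡ 72 (mod 601)
56^64 ≡ 72^2 = 5184 ≡ 376 (mod 601)
56^94 = 56^64 * 56^16 * 56^8 * 56^4 * 56^2 ≡ 376 * 471 * 305 * 333 * 131 (mod 601).
Accumulate the product:
376 * 471 = 177096 ≡ 402
402 * 305 = 122610 ≡ 6
6 * 333 = 1998 ≡ 195
195 * 131 = 25545 ≡ 303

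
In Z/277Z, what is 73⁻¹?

277 = 3*73 + 58
73 = 1*58 + 15
58 = 3*15 + 13
15 = 1*13 + 2
13 = 6*2 + 1
2 = 2*1 + 0
gcd(73, 277) = 1, so the inverse exists.
Back-substitute for 1:
1 = 1*13 − 6*2
  = −6*15 + 7*13
  = 7*58 − 27*15
  = −27*73 + 34*58
  = 34*277 − 129*73
So 73⁻¹ ≡ −129 ≡ 148 (mod 277).

148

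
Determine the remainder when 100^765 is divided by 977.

704

100^1 ≡ 100 (mod 977)
100^2 ≡ 100^2 = 10000 ≡ 230 (mod 977)
100^4 ≡ 230^2 = 52900 ≡ 142 (mod 977)
100^8 ≡ 142^2 = 20164 ≡ 624 (mod 977)
100^16 ≡ 624^2 = 389376 ≡ 530 (mod 977)
100^32 ≡ 530^2 = 280900 ≡ 501 (mod 977)
100^64 ≡ 501^2 = 251001 ≡ 889 (mod 977)
100^128 ≡ 889^2 = 790321 ≡ 905 (mod 977)
100^256 ≡ 905^2 = 819025 ≡ 299 (mod 977)
100^512 ≡ 299^2 = 89401 ≡ 494 (mod 977)
100^765 = 100^512 × 100^128 × 100^64 × 100^32 × 100^16 × 100^8 × 100^4 × 100^1 ≡ 494 × 905 × 889 × 501 × 530 × 624 × 142 × 100 (mod 977).
Accumulate the product:
494 × 905 = 447070 ≡ 581
581 × 889 = 516509 ≡ 653
653 × 501 = 327153 ≡ 835
835 × 530 = 442550 ≡ 946
946 × 624 = 590304 ≡ 196
196 × 142 = 27832 ≡ 476
476 × 100 = 47600 ≡ 704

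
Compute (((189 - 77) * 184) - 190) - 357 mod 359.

189 - 77 = 112
112 * 184 = 20608 ≡ 145 (mod 359)
145 - 190 = -45 ≡ 314 (mod 359)
314 - 357 = -43 ≡ 316 (mod 359)

316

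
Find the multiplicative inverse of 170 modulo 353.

27

Run the extended Euclidean algorithm:
353 = 2×170 + 13
170 = 13×13 + 1
13 = 13×1 + 0
gcd(170, 353) = 1, so the inverse exists.
Back-substitute for 1:
1 = 1×170 − 13×13
  = −13×353 + 27×170
So 170⁻¹ ≡ 27 (mod 353).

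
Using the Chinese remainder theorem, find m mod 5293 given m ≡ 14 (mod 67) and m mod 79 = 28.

67⁻¹ mod 79: 67×46 ≡ 1 (mod 79), so 67⁻¹ ≡ 46.
m = 14 + 67×((28 − 14)×46 mod 79) = 14 + 67×12 = 818.
Check: 818 mod 67 = 14, 818 mod 79 = 28. ✓

818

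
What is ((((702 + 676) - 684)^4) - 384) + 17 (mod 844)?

702 + 676 = 1378 ≡ 534 (mod 844)
534 - 684 = -150 ≡ 694 (mod 844)
(694)^4 ≡ 232 (mod 844)
232 - 384 = -152 ≡ 692 (mod 844)
692 + 17 = 709

709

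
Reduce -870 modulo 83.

43

-870 = -11×83 + 43, so -870 ≡ 43 (mod 83).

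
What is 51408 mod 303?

51408 = 169×303 + 201, so 51408 ≡ 201 (mod 303).

201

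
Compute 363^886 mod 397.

Compute successive squares:
886 in binary is 1101110110, i.e. 886 = 512 + 256 + 64 + 32 + 16 + 4 + 2.
363^1 ≡ 363 (mod 397)
363^2 ≡ 363^2 = 131769 ≡ 362 (mod 397)
363^4 ≡ 362^2 = 131044 ≡ 34 (mod 397)
363^8 ≡ 34^2 = 1156 ≡ 362 (mod 397)
363^16 ≡ 362^2 = 131044 ≡ 34 (mod 397)
363^32 ≡ 34^2 = 1156 ≡ 362 (mod 397)
363^64 ≡ 362^2 = 131044 ≡ 34 (mod 397)
363^128 ≡ 34^2 = 1156 ≡ 362 (mod 397)
363^256 ≡ 362^2 = 131044 ≡ 34 (mod 397)
363^512 ≡ 34^2 = 1156 ≡ 362 (mod 397)
363^886 = 363^512 × 363^256 × 363^64 × 363^32 × 363^16 × 363^4 × 363^2 ≡ 362 × 34 × 34 × 362 × 34 × 34 × 362 (mod 397).
Accumulate the product:
362 × 34 = 12308 ≡ 1
1 × 34 = 34
34 × 362 = 12308 ≡ 1
1 × 34 = 34
34 × 34 = 1156 ≡ 362
362 × 362 = 131044 ≡ 34

34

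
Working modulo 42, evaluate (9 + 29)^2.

16

9 + 29 = 38
(38)^2 ≡ 16 (mod 42)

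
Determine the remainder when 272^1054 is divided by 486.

Compute successive squares:
1054 in binary is 10000011110, i.e. 1054 = 1024 + 16 + 8 + 4 + 2.
272^1 ≡ 272 (mod 486)
272^2 ≡ 272^2 = 73984 ≡ 112 (mod 486)
272^4 ≡ 112^2 = 12544 ≡ 394 (mod 486)
272^8 ≡ 394^2 = 155236 ≡ 202 (mod 486)
272^16 ≡ 202^2 = 40804 ≡ 466 (mod 486)
272^32 ≡ 466^2 = 217156 ≡ 400 (mod 486)
272^64 ≡ 400^2 = 160000 ≡ 106 (mod 486)
272^128 ≡ 106^2 = 11236 ≡ 58 (mod 486)
272^256 ≡ 58^2 = 3364 ≡ 448 (mod 486)
272^512 ≡ 448^2 = 200704 ≡ 472 (mod 486)
272^1024 ≡ 472^2 = 222784 ≡ 196 (mod 486)
272^1054 = 272^1024 * 272^16 * 272^8 * 272^4 * 272^2 ≡ 196 * 466 * 202 * 394 * 112 (mod 486).
Accumulate the product:
196 * 466 = 91336 ≡ 454
454 * 202 = 91708 ≡ 340
340 * 394 = 133960 ≡ 310
310 * 112 = 34720 ≡ 214

214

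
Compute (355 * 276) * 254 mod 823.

355 * 276 = 97980 ≡ 43 (mod 823)
43 * 254 = 10922 ≡ 223 (mod 823)

223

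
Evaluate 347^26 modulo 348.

26 in binary is 11010, i.e. 26 = 16 + 8 + 2.
347^1 ≡ 347 (mod 348)
347^2 ≡ 347^2 = 120409 ≡ 1 (mod 348)
347^4 ≡ 1^2 = 1 (mod 348)
347^8 ≡ 1^2 = 1 (mod 348)
347^16 ≡ 1^2 = 1 (mod 348)
347^26 = 347^16 · 347^8 · 347^2 ≡ 1 · 1 · 1 (mod 348).
Accumulate the product:
1 · 1 = 1
1 · 1 = 1

1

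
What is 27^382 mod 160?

Compute successive squares:
382 in binary is 101111110, i.e. 382 = 256 + 64 + 32 + 16 + 8 + 4 + 2.
27^1 ≡ 27 (mod 160)
27^2 ≡ 27^2 = 729 ≡ 89 (mod 160)
27^4 ≡ 89^2 = 7921 ≡ 81 (mod 160)
27^8 ≡ 81^2 = 6561 ≡ 1 (mod 160)
27^16 ≡ 1^2 = 1 (mod 160)
27^32 ≡ 1^2 = 1 (mod 160)
27^64 ≡ 1^2 = 1 (mod 160)
27^128 ≡ 1^2 = 1 (mod 160)
27^256 ≡ 1^2 = 1 (mod 160)
27^382 = 27^256 · 27^64 · 27^32 · 27^16 · 27^8 · 27^4 · 27^2 ≡ 1 · 1 · 1 · 1 · 1 · 81 · 89 (mod 160).
Accumulate the product:
1 · 1 = 1
1 · 1 = 1
1 · 1 = 1
1 · 1 = 1
1 · 81 = 81
81 · 89 = 7209 ≡ 9

9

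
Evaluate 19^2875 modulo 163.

68

19^1 ≡ 19 (mod 163)
19^2 ≡ 19^2 = 361 ≡ 35 (mod 163)
19^4 ≡ 35^2 = 1225 ≡ 84 (mod 163)
19^8 ≡ 84^2 = 7056 ≡ 47 (mod 163)
19^16 ≡ 47^2 = 2209 ≡ 90 (mod 163)
19^32 ≡ 90^2 = 8100 ≡ 113 (mod 163)
19^64 ≡ 113^2 = 12769 ≡ 55 (mod 163)
19^128 ≡ 55^2 = 3025 ≡ 91 (mod 163)
19^256 ≡ 91^2 = 8281 ≡ 131 (mod 163)
19^512 ≡ 131^2 = 17161 ≡ 46 (mod 163)
19^1024 ≡ 46^2 = 2116 ≡ 160 (mod 163)
19^2048 ≡ 160^2 = 25600 ≡ 9 (mod 163)
19^2875 = 19^2048 * 19^512 * 19^256 * 19^32 * 19^16 * 19^8 * 19^2 * 19^1 ≡ 9 * 46 * 131 * 113 * 90 * 47 * 35 * 19 (mod 163).
Accumulate the product:
9 * 46 = 414 ≡ 88
88 * 131 = 11528 ≡ 118
118 * 113 = 13334 ≡ 131
131 * 90 = 11790 ≡ 54
54 * 47 = 2538 ≡ 93
93 * 35 = 3255 ≡ 158
158 * 19 = 3002 ≡ 68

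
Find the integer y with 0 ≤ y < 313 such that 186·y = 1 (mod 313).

313 = 1×186 + 127
186 = 1×127 + 59
127 = 2×59 + 9
59 = 6×9 + 5
9 = 1×5 + 4
5 = 1×4 + 1
4 = 4×1 + 0
gcd(186, 313) = 1, so the inverse exists.
Bézout: 1 = −41×313 + 69×186.
So 186⁻¹ ≡ 69 (mod 313).

69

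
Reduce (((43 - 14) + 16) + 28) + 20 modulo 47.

43 - 14 = 29
29 + 16 = 45
45 + 28 = 73 ≡ 26 (mod 47)
26 + 20 = 46

46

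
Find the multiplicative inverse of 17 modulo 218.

77

218 = 12·17 + 14
17 = 1·14 + 3
14 = 4·3 + 2
3 = 1·2 + 1
2 = 2·1 + 0
gcd(17, 218) = 1, so the inverse exists.
Back-substitute for 1:
1 = 1·3 − 1·2
  = −1·14 + 5·3
  = 5·17 − 6·14
  = −6·218 + 77·17
So 17⁻¹ ≡ 77 (mod 218).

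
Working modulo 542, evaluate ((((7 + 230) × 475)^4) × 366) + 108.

7 + 230 = 237
237 × 475 = 112575 ≡ 381 (mod 542)
(381)^4 ≡ 353 (mod 542)
353 × 366 = 129198 ≡ 202 (mod 542)
202 + 108 = 310

310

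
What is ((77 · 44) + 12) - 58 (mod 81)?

21

77 · 44 = 3388 ≡ 67 (mod 81)
67 + 12 = 79
79 - 58 = 21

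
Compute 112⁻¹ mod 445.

By the extended Euclidean algorithm:
445 = 3·112 + 109
112 = 1·109 + 3
109 = 36·3 + 1
3 = 3·1 + 0
gcd(112, 445) = 1, so the inverse exists.
Bézout: 1 = 37·445 − 147·112.
So 112⁻¹ ≡ −147 ≡ 298 (mod 445).

298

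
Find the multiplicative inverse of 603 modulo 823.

823 = 1*603 + 220
603 = 2*220 + 163
220 = 1*163 + 57
163 = 2*57 + 49
57 = 1*49 + 8
49 = 6*8 + 1
8 = 8*1 + 0
gcd(603, 823) = 1, so the inverse exists.
Back-substitute for 1:
1 = 1*49 − 6*8
  = −6*57 + 7*49
  = 7*163 − 20*57
  = −20*220 + 27*163
  = 27*603 − 74*220
  = −74*823 + 101*603
So 603⁻¹ ≡ 101 (mod 823).

101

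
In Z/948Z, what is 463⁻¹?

43

948 = 2*463 + 22
463 = 21*22 + 1
22 = 22*1 + 0
gcd(463, 948) = 1, so the inverse exists.
Back-substitute for 1:
1 = 1*463 − 21*22
  = −21*948 + 43*463
So 463⁻¹ ≡ 43 (mod 948).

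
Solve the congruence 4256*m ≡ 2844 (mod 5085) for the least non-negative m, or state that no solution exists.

4689

gcd(4256, 5085) = 1, so a unique solution mod 5085 exists.
4256⁻¹ ≡ 1466 (mod 5085).
m ≡ 1466*2844 ≡ 4689 (mod 5085).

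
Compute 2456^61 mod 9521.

61 in binary is 111101, i.e. 61 = 32 + 16 + 8 + 4 + 1.
2456^1 ≡ 2456 (mod 9521)
2456^2 ≡ 2456^2 = 6031936 ≡ 5143 (mod 9521)
2456^4 ≡ 5143^2 = 26450449 ≡ 1111 (mod 9521)
2456^8 ≡ 1111^2 = 1234321 ≡ 6112 (mod 9521)
2456^16 ≡ 6112^2 = 37356544 ≡ 5661 (mod 9521)
2456^32 ≡ 5661^2 = 32046921 ≡ 8756 (mod 9521)
2456^61 = 2456^32 * 2456^16 * 2456^8 * 2456^4 * 2456^1 ≡ 8756 * 5661 * 6112 * 1111 * 2456 (mod 9521).
Accumulate the product:
8756 * 5661 = 49567716 ≡ 1390
1390 * 6112 = 8495680 ≡ 2948
2948 * 1111 = 3275228 ≡ 4
4 * 2456 = 9824 ≡ 303

303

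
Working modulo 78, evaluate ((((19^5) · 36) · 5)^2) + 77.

(19)^5 ≡ 67 (mod 78)
67 · 36 = 2412 ≡ 72 (mod 78)
72 · 5 = 360 ≡ 48 (mod 78)
(48)^2 ≡ 42 (mod 78)
42 + 77 = 119 ≡ 41 (mod 78)

41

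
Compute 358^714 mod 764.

40

Using repeated squaring:
714 in binary is 1011001010, i.e. 714 = 512 + 128 + 64 + 8 + 2.
358^1 ≡ 358 (mod 764)
358^2 ≡ 358^2 = 128164 ≡ 576 (mod 764)
358^4 ≡ 576^2 = 331776 ≡ 200 (mod 764)
358^8 ≡ 200^2 = 40000 ≡ 272 (mod 764)
358^16 ≡ 272^2 = 73984 ≡ 640 (mod 764)
358^32 ≡ 640^2 = 409600 ≡ 96 (mod 764)
358^64 ≡ 96^2 = 9216 ≡ 48 (mod 764)
358^128 ≡ 48^2 = 2304 ≡ 12 (mod 764)
358^256 ≡ 12^2 = 144 (mod 764)
358^512 ≡ 144^2 = 20736 ≡ 108 (mod 764)
358^714 = 358^512 × 358^128 × 358^64 × 358^8 × 358^2 ≡ 108 × 12 × 48 × 272 × 576 (mod 764).
Accumulate the product:
108 × 12 = 1296 ≡ 532
532 × 48 = 25536 ≡ 324
324 × 272 = 88128 ≡ 268
268 × 576 = 154368 ≡ 40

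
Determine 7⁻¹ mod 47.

Run the extended Euclidean algorithm:
47 = 6*7 + 5
7 = 1*5 + 2
5 = 2*2 + 1
2 = 2*1 + 0
gcd(7, 47) = 1, so the inverse exists.
Back-substitute for 1:
1 = 1*5 − 2*2
  = −2*7 + 3*5
  = 3*47 − 20*7
So 7⁻¹ ≡ −20 ≡ 27 (mod 47).

27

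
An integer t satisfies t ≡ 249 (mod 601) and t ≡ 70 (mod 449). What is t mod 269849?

601⁻¹ mod 449: 601×257 ≡ 1 (mod 449), so 601⁻¹ ≡ 257.
t = 249 + 601×((70 − 249)×257 mod 449) = 249 + 601×244 = 146893.
Check: 146893 mod 601 = 249, 146893 mod 449 = 70. ✓

146893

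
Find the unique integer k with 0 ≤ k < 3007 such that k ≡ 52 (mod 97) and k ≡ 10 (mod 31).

97⁻¹ mod 31: 97·8 ≡ 1 (mod 31), so 97⁻¹ ≡ 8.
k = 52 + 97·((10 − 52)·8 mod 31) = 52 + 97·5 = 537.

537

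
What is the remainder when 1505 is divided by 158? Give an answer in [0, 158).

83

1505 = 9*158 + 83, so 1505 ≡ 83 (mod 158).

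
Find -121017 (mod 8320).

-121017 = -15*8320 + 3783, so -121017 ≡ 3783 (mod 8320).

3783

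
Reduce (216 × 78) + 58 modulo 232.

216 × 78 = 16848 ≡ 144 (mod 232)
144 + 58 = 202

202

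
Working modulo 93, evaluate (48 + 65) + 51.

71

48 + 65 = 113 ≡ 20 (mod 93)
20 + 51 = 71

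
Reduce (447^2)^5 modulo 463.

271

(447)^2 ≡ 256 (mod 463)
(256)^5 ≡ 271 (mod 463)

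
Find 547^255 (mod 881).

Using repeated squaring:
255 in binary is 11111111, i.e. 255 = 128 + 64 + 32 + 16 + 8 + 4 + 2 + 1.
547^1 ≡ 547 (mod 881)
547^2 ≡ 547^2 = 299209 ≡ 550 (mod 881)
547^4 ≡ 550^2 = 302500 ≡ 317 (mod 881)
547^8 ≡ 317^2 = 100489 ≡ 55 (mod 881)
547^16 ≡ 55^2 = 3025 ≡ 382 (mod 881)
547^32 ≡ 382^2 = 145924 ≡ 559 (mod 881)
547^64 ≡ 559^2 = 312481 ≡ 607 (mod 881)
547^128 ≡ 607^2 = 368449 ≡ 191 (mod 881)
547^255 = 547^128 * 547^64 * 547^32 * 547^16 * 547^8 * 547^4 * 547^2 * 547^1 ≡ 191 * 607 * 559 * 382 * 55 * 317 * 550 * 547 (mod 881).
Accumulate the product:
191 * 607 = 115937 ≡ 526
526 * 559 = 294034 ≡ 661
661 * 382 = 252502 ≡ 536
536 * 55 = 29480 ≡ 407
407 * 317 = 129019 ≡ 393
393 * 550 = 216150 ≡ 305
305 * 547 = 166835 ≡ 326

326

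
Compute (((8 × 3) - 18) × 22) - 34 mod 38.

22

8 × 3 = 24
24 - 18 = 6
6 × 22 = 132 ≡ 18 (mod 38)
18 - 34 = -16 ≡ 22 (mod 38)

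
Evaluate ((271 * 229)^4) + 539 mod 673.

320

271 * 229 = 62059 ≡ 143 (mod 673)
(143)^4 ≡ 454 (mod 673)
454 + 539 = 993 ≡ 320 (mod 673)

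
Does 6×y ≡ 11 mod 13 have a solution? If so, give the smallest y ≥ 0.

gcd(6, 13) = 1, so a unique solution mod 13 exists.
6⁻¹ ≡ 11 (mod 13).
y ≡ 11×11 ≡ 4 (mod 13).

4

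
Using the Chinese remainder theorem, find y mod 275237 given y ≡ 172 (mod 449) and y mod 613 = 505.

449⁻¹ mod 613: 449·228 ≡ 1 (mod 613), so 449⁻¹ ≡ 228.
y = 172 + 449·((505 − 172)·228 mod 613) = 172 + 449·525 = 235897.

235897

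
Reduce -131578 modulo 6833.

5082

-131578 = -20×6833 + 5082, so -131578 ≡ 5082 (mod 6833).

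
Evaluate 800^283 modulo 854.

Compute successive squares:
283 in binary is 100011011, i.e. 283 = 256 + 16 + 8 + 2 + 1.
800^1 ≡ 800 (mod 854)
800^2 ≡ 800^2 = 640000 ≡ 354 (mod 854)
800^4 ≡ 354^2 = 125316 ≡ 632 (mod 854)
800^8 ≡ 632^2 = 399424 ≡ 606 (mod 854)
800^16 ≡ 606^2 = 367236 ≡ 16 (mod 854)
800^32 ≡ 16^2 = 256 (mod 854)
800^64 ≡ 256^2 = 65536 ≡ 632 (mod 854)
800^128 ≡ 632^2 = 399424 ≡ 606 (mod 854)
800^256 ≡ 606^2 = 367236 ≡ 16 (mod 854)
800^283 = 800^256 * 800^16 * 800^8 * 800^2 * 800^1 ≡ 16 * 16 * 606 * 354 * 800 (mod 854).
Accumulate the product:
16 * 16 = 256
256 * 606 = 155136 ≡ 562
562 * 354 = 198948 ≡ 820
820 * 800 = 656000 ≡ 128

128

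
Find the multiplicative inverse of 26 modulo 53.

By the extended Euclidean algorithm:
53 = 2·26 + 1
26 = 26·1 + 0
gcd(26, 53) = 1, so the inverse exists.
Bézout: 1 = 1·53 − 2·26.
So 26⁻¹ ≡ −2 ≡ 51 (mod 53).

51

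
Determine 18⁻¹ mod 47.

34

47 = 2×18 + 11
18 = 1×11 + 7
11 = 1×7 + 4
7 = 1×4 + 3
4 = 1×3 + 1
3 = 3×1 + 0
gcd(18, 47) = 1, so the inverse exists.
Back-substitute for 1:
1 = 1×4 − 1×3
  = −1×7 + 2×4
  = 2×11 − 3×7
  = −3×18 + 5×11
  = 5×47 − 13×18
So 18⁻¹ ≡ −13 ≡ 34 (mod 47).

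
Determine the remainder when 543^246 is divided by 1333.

16

Using repeated squaring:
246 in binary is 11110110, i.e. 246 = 128 + 64 + 32 + 16 + 4 + 2.
543^1 ≡ 543 (mod 1333)
543^2 ≡ 543^2 = 294849 ≡ 256 (mod 1333)
543^4 ≡ 256^2 = 65536 ≡ 219 (mod 1333)
543^8 ≡ 219^2 = 47961 ≡ 1306 (mod 1333)
543^16 ≡ 1306^2 = 1705636 ≡ 729 (mod 1333)
543^32 ≡ 729^2 = 531441 ≡ 907 (mod 1333)
543^64 ≡ 907^2 = 822649 ≡ 188 (mod 1333)
543^128 ≡ 188^2 = 35344 ≡ 686 (mod 1333)
543^246 = 543^128 * 543^64 * 543^32 * 543^16 * 543^4 * 543^2 ≡ 686 * 188 * 907 * 729 * 219 * 256 (mod 1333).
Accumulate the product:
686 * 188 = 128968 ≡ 1000
1000 * 907 = 907000 ≡ 560
560 * 729 = 408240 ≡ 342
342 * 219 = 74898 ≡ 250
250 * 256 = 64000 ≡ 16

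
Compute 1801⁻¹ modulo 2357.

1276

By the extended Euclidean algorithm:
2357 = 1*1801 + 556
1801 = 3*556 + 133
556 = 4*133 + 24
133 = 5*24 + 13
24 = 1*13 + 11
13 = 1*11 + 2
11 = 5*2 + 1
2 = 2*1 + 0
gcd(1801, 2357) = 1, so the inverse exists.
Back-substitute for 1:
1 = 1*11 − 5*2
  = −5*13 + 6*11
  = 6*24 − 11*13
  = −11*133 + 61*24
  = 61*556 − 255*133
  = −255*1801 + 826*556
  = 826*2357 − 1081*1801
So 1801⁻¹ ≡ −1081 ≡ 1276 (mod 2357).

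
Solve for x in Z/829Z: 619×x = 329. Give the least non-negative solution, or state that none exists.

gcd(619, 829) = 1, so a unique solution mod 829 exists.
619⁻¹ ≡ 75 (mod 829).
x ≡ 75×329 ≡ 634 (mod 829).

634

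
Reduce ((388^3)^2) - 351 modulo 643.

609

(388)^3 ≡ 309 (mod 643)
(309)^2 ≡ 317 (mod 643)
317 - 351 = -34 ≡ 609 (mod 643)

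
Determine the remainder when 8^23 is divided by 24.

By square-and-multiply:
8^1 ≡ 8 (mod 24)
8^2 ≡ 8^2 = 64 ≡ 16 (mod 24)
8^4 ≡ 16^2 = 256 ≡ 16 (mod 24)
8^8 ≡ 16^2 = 256 ≡ 16 (mod 24)
8^16 ≡ 16^2 = 256 ≡ 16 (mod 24)
8^23 = 8^16 × 8^4 × 8^2 × 8^1 ≡ 16 × 16 × 16 × 8 (mod 24).
Accumulate the product:
16 × 16 = 256 ≡ 16
16 × 16 = 256 ≡ 16
16 × 8 = 128 ≡ 8

8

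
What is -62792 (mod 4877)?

-62792 = -13·4877 + 609, so -62792 ≡ 609 (mod 4877).

609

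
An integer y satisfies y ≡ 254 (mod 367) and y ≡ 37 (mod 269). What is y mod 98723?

367⁻¹ mod 269: 367×140 ≡ 1 (mod 269), so 367⁻¹ ≡ 140.
y = 254 + 367×((37 − 254)×140 mod 269) = 254 + 367×17 = 6493.
Check: 6493 mod 367 = 254, 6493 mod 269 = 37. ✓

6493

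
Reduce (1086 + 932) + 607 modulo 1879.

746

1086 + 932 = 2018 ≡ 139 (mod 1879)
139 + 607 = 746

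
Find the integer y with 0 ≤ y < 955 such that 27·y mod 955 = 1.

955 = 35*27 + 10
27 = 2*10 + 7
10 = 1*7 + 3
7 = 2*3 + 1
3 = 3*1 + 0
gcd(27, 955) = 1, so the inverse exists.
Bézout: 1 = −8*955 + 283*27.
So 27⁻¹ ≡ 283 (mod 955).

283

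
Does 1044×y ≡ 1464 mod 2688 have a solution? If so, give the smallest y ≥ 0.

gcd(1044, 2688) = 12, and 12 | 1464, so solutions exist.
Divide through by 12: 87×y ≡ 122 mod 224.
87⁻¹ ≡ 103 (mod 224).
y ≡ 103×122 ≡ 22 (mod 224).
The smallest non-negative solution is y = 22.

22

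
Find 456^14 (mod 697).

359

14 in binary is 1110, i.e. 14 = 8 + 4 + 2.
456^1 ≡ 456 (mod 697)
456^2 ≡ 456^2 = 207936 ≡ 230 (mod 697)
456^4 ≡ 230^2 = 52900 ≡ 625 (mod 697)
456^8 ≡ 625^2 = 390625 ≡ 305 (mod 697)
456^14 = 456^8 × 456^4 × 456^2 ≡ 305 × 625 × 230 (mod 697).
Accumulate the product:
305 × 625 = 190625 ≡ 344
344 × 230 = 79120 ≡ 359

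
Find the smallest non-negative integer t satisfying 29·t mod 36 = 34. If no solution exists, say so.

gcd(29, 36) = 1, so a unique solution mod 36 exists.
29⁻¹ ≡ 5 (mod 36).
t ≡ 5·34 ≡ 26 (mod 36).

26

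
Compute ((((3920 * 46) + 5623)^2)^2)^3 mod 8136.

3920 * 46 = 180320 ≡ 1328 (mod 8136)
1328 + 5623 = 6951
(6951)^2 ≡ 4833 (mod 8136)
(4833)^2 ≡ 7569 (mod 8136)
(7569)^3 ≡ 2817 (mod 8136)

2817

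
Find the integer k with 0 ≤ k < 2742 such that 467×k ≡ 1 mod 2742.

1691

2742 = 5×467 + 407
467 = 1×407 + 60
407 = 6×60 + 47
60 = 1×47 + 13
47 = 3×13 + 8
13 = 1×8 + 5
8 = 1×5 + 3
5 = 1×3 + 2
3 = 1×2 + 1
2 = 2×1 + 0
gcd(467, 2742) = 1, so the inverse exists.
Back-substitute for 1:
1 = 1×3 − 1×2
  = −1×5 + 2×3
  = 2×8 − 3×5
  = −3×13 + 5×8
  = 5×47 − 18×13
  = −18×60 + 23×47
  = 23×407 − 156×60
  = −156×467 + 179×407
  = 179×2742 − 1051×467
So 467⁻¹ ≡ −1051 ≡ 1691 (mod 2742).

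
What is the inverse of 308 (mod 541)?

202

541 = 1×308 + 233
308 = 1×233 + 75
233 = 3×75 + 8
75 = 9×8 + 3
8 = 2×3 + 2
3 = 1×2 + 1
2 = 2×1 + 0
gcd(308, 541) = 1, so the inverse exists.
Back-substitute for 1:
1 = 1×3 − 1×2
  = −1×8 + 3×3
  = 3×75 − 28×8
  = −28×233 + 87×75
  = 87×308 − 115×233
  = −115×541 + 202×308
So 308⁻¹ ≡ 202 (mod 541).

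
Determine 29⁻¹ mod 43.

By the extended Euclidean algorithm:
43 = 1×29 + 14
29 = 2×14 + 1
14 = 14×1 + 0
gcd(29, 43) = 1, so the inverse exists.
Back-substitute for 1:
1 = 1×29 − 2×14
  = −2×43 + 3×29
So 29⁻¹ ≡ 3 (mod 43).

3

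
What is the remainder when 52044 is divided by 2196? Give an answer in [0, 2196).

52044 = 23·2196 + 1536, so 52044 ≡ 1536 (mod 2196).

1536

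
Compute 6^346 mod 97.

Compute successive squares:
346 in binary is 101011010, i.e. 346 = 256 + 64 + 16 + 8 + 2.
6^1 ≡ 6 (mod 97)
6^2 ≡ 6^2 = 36 (mod 97)
6^4 ≡ 36^2 = 1296 ≡ 35 (mod 97)
6^8 ≡ 35^2 = 1225 ≡ 61 (mod 97)
6^16 ≡ 61^2 = 3721 ≡ 35 (mod 97)
6^32 ≡ 35^2 = 1225 ≡ 61 (mod 97)
6^64 ≡ 61^2 = 3721 ≡ 35 (mod 97)
6^128 ≡ 35^2 = 1225 ≡ 61 (mod 97)
6^256 ≡ 61^2 = 3721 ≡ 35 (mod 97)
6^346 = 6^256 * 6^64 * 6^16 * 6^8 * 6^2 ≡ 35 * 35 * 35 * 61 * 36 (mod 97).
Accumulate the product:
35 * 35 = 1225 ≡ 61
61 * 35 = 2135 ≡ 1
1 * 61 = 61
61 * 36 = 2196 ≡ 62

62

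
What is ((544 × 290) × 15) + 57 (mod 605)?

302

544 × 290 = 157760 ≡ 460 (mod 605)
460 × 15 = 6900 ≡ 245 (mod 605)
245 + 57 = 302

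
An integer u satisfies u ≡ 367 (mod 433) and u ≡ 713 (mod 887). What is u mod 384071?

59255

433⁻¹ mod 887: 433*549 ≡ 1 (mod 887), so 433⁻¹ ≡ 549.
u = 367 + 433*((713 − 367)*549 mod 887) = 367 + 433*136 = 59255.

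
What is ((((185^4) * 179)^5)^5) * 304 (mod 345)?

65

(185)^4 ≡ 70 (mod 345)
70 * 179 = 12530 ≡ 110 (mod 345)
(110)^5 ≡ 95 (mod 345)
(95)^5 ≡ 335 (mod 345)
335 * 304 = 101840 ≡ 65 (mod 345)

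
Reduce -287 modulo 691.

404

-287 = -1·691 + 404, so -287 ≡ 404 (mod 691).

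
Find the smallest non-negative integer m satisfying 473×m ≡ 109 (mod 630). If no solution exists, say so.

533

gcd(473, 630) = 1, so a unique solution mod 630 exists.
473⁻¹ ≡ 317 (mod 630).
m ≡ 317×109 ≡ 533 (mod 630).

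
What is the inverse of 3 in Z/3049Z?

2033

By the extended Euclidean algorithm:
3049 = 1016·3 + 1
3 = 3·1 + 0
gcd(3, 3049) = 1, so the inverse exists.
Back-substitute for 1:
1 = 1·3049 − 1016·3
So 3⁻¹ ≡ −1016 ≡ 2033 (mod 3049).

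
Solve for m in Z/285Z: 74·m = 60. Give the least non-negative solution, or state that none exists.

gcd(74, 285) = 1, so a unique solution mod 285 exists.
74⁻¹ ≡ 104 (mod 285).
m ≡ 104·60 ≡ 255 (mod 285).

255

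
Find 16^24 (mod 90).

Compute successive squares:
24 in binary is 11000, i.e. 24 = 16 + 8.
16^1 ≡ 16 (mod 90)
16^2 ≡ 16^2 = 256 ≡ 76 (mod 90)
16^4 ≡ 76^2 = 5776 ≡ 16 (mod 90)
16^8 ≡ 16^2 = 256 ≡ 76 (mod 90)
16^16 ≡ 76^2 = 5776 ≡ 16 (mod 90)
16^24 = 16^16 · 16^8 ≡ 16 · 76 (mod 90).
16 · 76 = 1216 ≡ 46 (mod 90).

46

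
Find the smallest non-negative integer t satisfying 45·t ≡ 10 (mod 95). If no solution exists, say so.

15

gcd(45, 95) = 5, and 5 | 10, so solutions exist.
Divide through by 5: 9·t = 2 (mod 19).
9⁻¹ ≡ 17 (mod 19).
t ≡ 17·2 ≡ 15 (mod 19).
The smallest non-negative solution is t = 15.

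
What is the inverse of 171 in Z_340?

171

340 = 1×171 + 169
171 = 1×169 + 2
169 = 84×2 + 1
2 = 2×1 + 0
gcd(171, 340) = 1, so the inverse exists.
Bézout: 1 = 85×340 − 169×171.
So 171⁻¹ ≡ −169 ≡ 171 (mod 340).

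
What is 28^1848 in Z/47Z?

6

By square-and-multiply:
28^1 ≡ 28 (mod 47)
28^2 ≡ 28^2 = 784 ≡ 32 (mod 47)
28^4 ≡ 32^2 = 1024 ≡ 37 (mod 47)
28^8 ≡ 37^2 = 1369 ≡ 6 (mod 47)
28^16 ≡ 6^2 = 36 (mod 47)
28^32 ≡ 36^2 = 1296 ≡ 27 (mod 47)
28^64 ≡ 27^2 = 729 ≡ 24 (mod 47)
28^128 ≡ 24^2 = 576 ≡ 12 (mod 47)
28^256 ≡ 12^2 = 144 ≡ 3 (mod 47)
28^512 ≡ 3^2 = 9 (mod 47)
28^1024 ≡ 9^2 = 81 ≡ 34 (mod 47)
28^1848 = 28^1024 · 28^512 · 28^256 · 28^32 · 28^16 · 28^8 ≡ 34 · 9 · 3 · 27 · 36 · 6 (mod 47).
Accumulate the product:
34 · 9 = 306 ≡ 24
24 · 3 = 72 ≡ 25
25 · 27 = 675 ≡ 17
17 · 36 = 612 ≡ 1
1 · 6 = 6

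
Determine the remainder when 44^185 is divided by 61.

40

By square-and-multiply:
44^1 ≡ 44 (mod 61)
44^2 ≡ 44^2 = 1936 ≡ 45 (mod 61)
44^4 ≡ 45^2 = 2025 ≡ 12 (mod 61)
44^8 ≡ 12^2 = 144 ≡ 22 (mod 61)
44^16 ≡ 22^2 = 484 ≡ 57 (mod 61)
44^32 ≡ 57^2 = 3249 ≡ 16 (mod 61)
44^64 ≡ 16^2 = 256 ≡ 12 (mod 61)
44^128 ≡ 12^2 = 144 ≡ 22 (mod 61)
44^185 = 44^128 · 44^32 · 44^16 · 44^8 · 44^1 ≡ 22 · 16 · 57 · 22 · 44 (mod 61).
Accumulate the product:
22 · 16 = 352 ≡ 47
47 · 57 = 2679 ≡ 56
56 · 22 = 1232 ≡ 12
12 · 44 = 528 ≡ 40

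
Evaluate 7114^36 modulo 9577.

Compute successive squares:
36 in binary is 100100, i.e. 36 = 32 + 4.
7114^1 ≡ 7114 (mod 9577)
7114^2 ≡ 7114^2 = 50608996 ≡ 4128 (mod 9577)
7114^4 ≡ 4128^2 = 17040384 ≡ 2901 (mod 9577)
7114^8 ≡ 2901^2 = 8415801 ≡ 7195 (mod 9577)
7114^16 ≡ 7195^2 = 51768025 ≡ 4340 (mod 9577)
7114^32 ≡ 4340^2 = 18835600 ≡ 7218 (mod 9577)
7114^36 = 7114^32 · 7114^4 ≡ 7218 · 2901 (mod 9577).
7218 · 2901 = 20939418 ≡ 4096 (mod 9577).

4096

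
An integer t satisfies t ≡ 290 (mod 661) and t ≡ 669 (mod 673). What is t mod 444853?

661⁻¹ mod 673: 661×56 ≡ 1 (mod 673), so 661⁻¹ ≡ 56.
t = 290 + 661×((669 − 290)×56 mod 673) = 290 + 661×361 = 238911.

238911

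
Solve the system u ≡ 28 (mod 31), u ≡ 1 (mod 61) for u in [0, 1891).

31⁻¹ mod 61: 31*2 ≡ 1 (mod 61), so 31⁻¹ ≡ 2.
u = 28 + 31*((1 − 28)*2 mod 61) = 28 + 31*7 = 245.
Check: 245 mod 31 = 28, 245 mod 61 = 1. ✓

245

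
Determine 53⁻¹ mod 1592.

By the extended Euclidean algorithm:
1592 = 30*53 + 2
53 = 26*2 + 1
2 = 2*1 + 0
gcd(53, 1592) = 1, so the inverse exists.
Back-substitute for 1:
1 = 1*53 − 26*2
  = −26*1592 + 781*53
So 53⁻¹ ≡ 781 (mod 1592).

781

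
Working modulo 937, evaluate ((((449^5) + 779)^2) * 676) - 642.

178

(449)^5 ≡ 366 (mod 937)
366 + 779 = 1145 ≡ 208 (mod 937)
(208)^2 ≡ 162 (mod 937)
162 * 676 = 109512 ≡ 820 (mod 937)
820 - 642 = 178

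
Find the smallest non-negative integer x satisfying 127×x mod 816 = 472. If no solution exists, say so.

gcd(127, 816) = 1, so a unique solution mod 816 exists.
127⁻¹ ≡ 559 (mod 816).
x ≡ 559×472 ≡ 280 (mod 816).

280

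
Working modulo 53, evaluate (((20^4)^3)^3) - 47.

(20)^4 ≡ 46 (mod 53)
(46)^3 ≡ 28 (mod 53)
(28)^3 ≡ 10 (mod 53)
10 - 47 = -37 ≡ 16 (mod 53)

16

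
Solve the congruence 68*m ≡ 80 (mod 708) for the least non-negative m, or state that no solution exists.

22

gcd(68, 708) = 4, and 4 | 80, so solutions exist.
Divide through by 4: 17*m = 20 (mod 177).
17⁻¹ ≡ 125 (mod 177).
m ≡ 125*20 ≡ 22 (mod 177).
The smallest non-negative solution is m = 22.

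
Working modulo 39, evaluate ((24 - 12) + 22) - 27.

24 - 12 = 12
12 + 22 = 34
34 - 27 = 7

7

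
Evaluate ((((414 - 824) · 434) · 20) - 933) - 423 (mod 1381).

414 - 824 = -410 ≡ 971 (mod 1381)
971 · 434 = 421414 ≡ 209 (mod 1381)
209 · 20 = 4180 ≡ 37 (mod 1381)
37 - 933 = -896 ≡ 485 (mod 1381)
485 - 423 = 62

62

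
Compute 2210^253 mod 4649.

Using repeated squaring:
253 in binary is 11111101, i.e. 253 = 128 + 64 + 32 + 16 + 8 + 4 + 1.
2210^1 ≡ 2210 (mod 4649)
2210^2 ≡ 2210^2 = 4884100 ≡ 2650 (mod 4649)
2210^4 ≡ 2650^2 = 7022500 ≡ 2510 (mod 4649)
2210^8 ≡ 2510^2 = 6300100 ≡ 705 (mod 4649)
2210^16 ≡ 705^2 = 497025 ≡ 4231 (mod 4649)
2210^32 ≡ 4231^2 = 17901361 ≡ 2711 (mod 4649)
2210^64 ≡ 2711^2 = 7349521 ≡ 4101 (mod 4649)
2210^128 ≡ 4101^2 = 16818201 ≡ 2768 (mod 4649)
2210^253 = 2210^128 * 2210^64 * 2210^32 * 2210^16 * 2210^8 * 2210^4 * 2210^1 ≡ 2768 * 4101 * 2711 * 4231 * 705 * 2510 * 2210 (mod 4649).
Accumulate the product:
2768 * 4101 = 11351568 ≡ 3359
3359 * 2711 = 9106249 ≡ 3507
3507 * 4231 = 14838117 ≡ 3158
3158 * 705 = 2226390 ≡ 4168
4168 * 2510 = 10461680 ≡ 1430
1430 * 2210 = 3160300 ≡ 3629

3629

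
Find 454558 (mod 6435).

4108

454558 = 70·6435 + 4108, so 454558 ≡ 4108 (mod 6435).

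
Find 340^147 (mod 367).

225

By square-and-multiply:
147 in binary is 10010011, i.e. 147 = 128 + 16 + 2 + 1.
340^1 ≡ 340 (mod 367)
340^2 ≡ 340^2 = 115600 ≡ 362 (mod 367)
340^4 ≡ 362^2 = 131044 ≡ 25 (mod 367)
340^8 ≡ 25^2 = 625 ≡ 258 (mod 367)
340^16 ≡ 258^2 = 66564 ≡ 137 (mod 367)
340^32 ≡ 137^2 = 18769 ≡ 52 (mod 367)
340^64 ≡ 52^2 = 2704 ≡ 135 (mod 367)
340^128 ≡ 135^2 = 18225 ≡ 242 (mod 367)
340^147 = 340^128 × 340^16 × 340^2 × 340^1 ≡ 242 × 137 × 362 × 340 (mod 367).
Accumulate the product:
242 × 137 = 33154 ≡ 124
124 × 362 = 44888 ≡ 114
114 × 340 = 38760 ≡ 225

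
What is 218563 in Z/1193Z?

244

218563 = 183·1193 + 244, so 218563 ≡ 244 (mod 1193).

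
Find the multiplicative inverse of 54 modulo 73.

23

Run the extended Euclidean algorithm:
73 = 1·54 + 19
54 = 2·19 + 16
19 = 1·16 + 3
16 = 5·3 + 1
3 = 3·1 + 0
gcd(54, 73) = 1, so the inverse exists.
Bézout: 1 = −17·73 + 23·54.
So 54⁻¹ ≡ 23 (mod 73).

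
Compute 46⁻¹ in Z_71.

By the extended Euclidean algorithm:
71 = 1·46 + 25
46 = 1·25 + 21
25 = 1·21 + 4
21 = 5·4 + 1
4 = 4·1 + 0
gcd(46, 71) = 1, so the inverse exists.
Back-substitute for 1:
1 = 1·21 − 5·4
  = −5·25 + 6·21
  = 6·46 − 11·25
  = −11·71 + 17·46
So 46⁻¹ ≡ 17 (mod 71).

17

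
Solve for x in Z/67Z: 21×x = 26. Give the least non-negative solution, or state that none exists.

gcd(21, 67) = 1, so a unique solution mod 67 exists.
21⁻¹ ≡ 16 (mod 67).
x ≡ 16×26 ≡ 14 (mod 67).

14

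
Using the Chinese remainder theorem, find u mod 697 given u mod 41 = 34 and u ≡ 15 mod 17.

41⁻¹ mod 17: 41*5 ≡ 1 (mod 17), so 41⁻¹ ≡ 5.
u = 34 + 41*((15 − 34)*5 mod 17) = 34 + 41*7 = 321.
Check: 321 mod 41 = 34, 321 mod 17 = 15. ✓

321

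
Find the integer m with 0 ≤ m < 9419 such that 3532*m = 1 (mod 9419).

9411

By the extended Euclidean algorithm:
9419 = 2×3532 + 2355
3532 = 1×2355 + 1177
2355 = 2×1177 + 1
1177 = 1177×1 + 0
gcd(3532, 9419) = 1, so the inverse exists.
Bézout: 1 = 3×9419 − 8×3532.
So 3532⁻¹ ≡ −8 ≡ 9411 (mod 9419).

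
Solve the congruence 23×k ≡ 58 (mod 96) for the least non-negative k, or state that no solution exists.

86

gcd(23, 96) = 1, so a unique solution mod 96 exists.
23⁻¹ ≡ 71 (mod 96).
k ≡ 71×58 ≡ 86 (mod 96).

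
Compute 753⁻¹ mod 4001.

356

4001 = 5·753 + 236
753 = 3·236 + 45
236 = 5·45 + 11
45 = 4·11 + 1
11 = 11·1 + 0
gcd(753, 4001) = 1, so the inverse exists.
Bézout: 1 = −67·4001 + 356·753.
So 753⁻¹ ≡ 356 (mod 4001).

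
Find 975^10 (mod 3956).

2249

Using repeated squaring:
10 in binary is 1010, i.e. 10 = 8 + 2.
975^1 ≡ 975 (mod 3956)
975^2 ≡ 975^2 = 950625 ≡ 1185 (mod 3956)
975^4 ≡ 1185^2 = 1404225 ≡ 3801 (mod 3956)
975^8 ≡ 3801^2 = 14447601 ≡ 289 (mod 3956)
975^10 = 975^8 × 975^2 ≡ 289 × 1185 (mod 3956).
289 × 1185 = 342465 ≡ 2249 (mod 3956).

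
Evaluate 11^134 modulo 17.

8

134 in binary is 10000110, i.e. 134 = 128 + 4 + 2.
11^1 ≡ 11 (mod 17)
11^2 ≡ 11^2 = 121 ≡ 2 (mod 17)
11^4 ≡ 2^2 = 4 (mod 17)
11^8 ≡ 4^2 = 16 (mod 17)
11^16 ≡ 16^2 = 256 ≡ 1 (mod 17)
11^32 ≡ 1^2 = 1 (mod 17)
11^64 ≡ 1^2 = 1 (mod 17)
11^128 ≡ 1^2 = 1 (mod 17)
11^134 = 11^128 · 11^4 · 11^2 ≡ 1 · 4 · 2 (mod 17).
Accumulate the product:
1 · 4 = 4
4 · 2 = 8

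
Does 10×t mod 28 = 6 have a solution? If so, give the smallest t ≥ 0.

gcd(10, 28) = 2, and 2 | 6, so solutions exist.
Divide through by 2: 5×t ≡ 3 mod 14.
5⁻¹ ≡ 3 (mod 14).
t ≡ 3×3 ≡ 9 (mod 14).
The smallest non-negative solution is t = 9.

9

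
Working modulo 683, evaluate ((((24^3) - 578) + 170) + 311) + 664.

48

(24)^3 ≡ 164 (mod 683)
164 - 578 = -414 ≡ 269 (mod 683)
269 + 170 = 439
439 + 311 = 750 ≡ 67 (mod 683)
67 + 664 = 731 ≡ 48 (mod 683)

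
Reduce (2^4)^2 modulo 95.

66

(2)^4 ≡ 16 (mod 95)
(16)^2 ≡ 66 (mod 95)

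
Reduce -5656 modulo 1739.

1300

-5656 = -4*1739 + 1300, so -5656 ≡ 1300 (mod 1739).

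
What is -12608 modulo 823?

560

-12608 = -16×823 + 560, so -12608 ≡ 560 (mod 823).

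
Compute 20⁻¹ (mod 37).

37 = 1·20 + 17
20 = 1·17 + 3
17 = 5·3 + 2
3 = 1·2 + 1
2 = 2·1 + 0
gcd(20, 37) = 1, so the inverse exists.
Back-substitute for 1:
1 = 1·3 − 1·2
  = −1·17 + 6·3
  = 6·20 − 7·17
  = −7·37 + 13·20
So 20⁻¹ ≡ 13 (mod 37).

13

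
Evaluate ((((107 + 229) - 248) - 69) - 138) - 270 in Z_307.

225

107 + 229 = 336 ≡ 29 (mod 307)
29 - 248 = -219 ≡ 88 (mod 307)
88 - 69 = 19
19 - 138 = -119 ≡ 188 (mod 307)
188 - 270 = -82 ≡ 225 (mod 307)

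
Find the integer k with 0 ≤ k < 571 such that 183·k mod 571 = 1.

493

Run the extended Euclidean algorithm:
571 = 3×183 + 22
183 = 8×22 + 7
22 = 3×7 + 1
7 = 7×1 + 0
gcd(183, 571) = 1, so the inverse exists.
Bézout: 1 = 25×571 − 78×183.
So 183⁻¹ ≡ −78 ≡ 493 (mod 571).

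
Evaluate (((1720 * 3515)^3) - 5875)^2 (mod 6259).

1720 * 3515 = 6045800 ≡ 5865 (mod 6259)
(5865)^3 ≡ 6223 (mod 6259)
6223 - 5875 = 348
(348)^2 ≡ 2183 (mod 6259)

2183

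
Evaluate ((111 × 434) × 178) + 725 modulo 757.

111 × 434 = 48174 ≡ 483 (mod 757)
483 × 178 = 85974 ≡ 433 (mod 757)
433 + 725 = 1158 ≡ 401 (mod 757)

401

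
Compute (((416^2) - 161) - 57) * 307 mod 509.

(416)^2 ≡ 505 (mod 509)
505 - 161 = 344
344 - 57 = 287
287 * 307 = 88109 ≡ 52 (mod 509)

52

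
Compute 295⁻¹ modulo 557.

557 = 1×295 + 262
295 = 1×262 + 33
262 = 7×33 + 31
33 = 1×31 + 2
31 = 15×2 + 1
2 = 2×1 + 0
gcd(295, 557) = 1, so the inverse exists.
Bézout: 1 = 143×557 − 270×295.
So 295⁻¹ ≡ −270 ≡ 287 (mod 557).

287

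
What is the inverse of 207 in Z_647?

Run the extended Euclidean algorithm:
647 = 3*207 + 26
207 = 7*26 + 25
26 = 1*25 + 1
25 = 25*1 + 0
gcd(207, 647) = 1, so the inverse exists.
Back-substitute for 1:
1 = 1*26 − 1*25
  = −1*207 + 8*26
  = 8*647 − 25*207
So 207⁻¹ ≡ −25 ≡ 622 (mod 647).

622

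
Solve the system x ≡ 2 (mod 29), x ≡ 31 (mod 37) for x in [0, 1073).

31

29⁻¹ mod 37: 29*23 ≡ 1 (mod 37), so 29⁻¹ ≡ 23.
x = 2 + 29*((31 − 2)*23 mod 37) = 2 + 29*1 = 31.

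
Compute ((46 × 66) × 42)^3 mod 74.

38

46 × 66 = 3036 ≡ 2 (mod 74)
2 × 42 = 84 ≡ 10 (mod 74)
(10)^3 ≡ 38 (mod 74)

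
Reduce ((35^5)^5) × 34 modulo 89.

66

(35)^5 ≡ 38 (mod 89)
(38)^5 ≡ 70 (mod 89)
70 × 34 = 2380 ≡ 66 (mod 89)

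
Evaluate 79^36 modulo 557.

Compute successive squares:
36 in binary is 100100, i.e. 36 = 32 + 4.
79^1 ≡ 79 (mod 557)
79^2 ≡ 79^2 = 6241 ≡ 114 (mod 557)
79^4 ≡ 114^2 = 12996 ≡ 185 (mod 557)
79^8 ≡ 185^2 = 34225 ≡ 248 (mod 557)
79^16 ≡ 248^2 = 61504 ≡ 234 (mod 557)
79^32 ≡ 234^2 = 54756 ≡ 170 (mod 557)
79^36 = 79^32 · 79^4 ≡ 170 · 185 (mod 557).
170 · 185 = 31450 ≡ 258 (mod 557).

258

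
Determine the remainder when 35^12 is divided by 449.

35^1 ≡ 35 (mod 449)
35^2 ≡ 35^2 = 1225 ≡ 327 (mod 449)
35^4 ≡ 327^2 = 106929 ≡ 67 (mod 449)
35^8 ≡ 67^2 = 4489 ≡ 448 (mod 449)
35^12 = 35^8 · 35^4 ≡ 448 · 67 (mod 449).
448 · 67 = 30016 ≡ 382 (mod 449).

382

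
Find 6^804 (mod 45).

Using repeated squaring:
804 in binary is 1100100100, i.e. 804 = 512 + 256 + 32 + 4.
6^1 ≡ 6 (mod 45)
6^2 ≡ 6^2 = 36 (mod 45)
6^4 ≡ 36^2 = 1296 ≡ 36 (mod 45)
6^8 ≡ 36^2 = 1296 ≡ 36 (mod 45)
6^16 ≡ 36^2 = 1296 ≡ 36 (mod 45)
6^32 ≡ 36^2 = 1296 ≡ 36 (mod 45)
6^64 ≡ 36^2 = 1296 ≡ 36 (mod 45)
6^128 ≡ 36^2 = 1296 ≡ 36 (mod 45)
6^256 ≡ 36^2 = 1296 ≡ 36 (mod 45)
6^512 ≡ 36^2 = 1296 ≡ 36 (mod 45)
6^804 = 6^512 × 6^256 × 6^32 × 6^4 ≡ 36 × 36 × 36 × 36 (mod 45).
Accumulate the product:
36 × 36 = 1296 ≡ 36
36 × 36 = 1296 ≡ 36
36 × 36 = 1296 ≡ 36

36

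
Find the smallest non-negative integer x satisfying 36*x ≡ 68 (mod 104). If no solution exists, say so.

gcd(36, 104) = 4, and 4 | 68, so solutions exist.
Divide through by 4: 9*x ≡ 17 (mod 26).
9⁻¹ ≡ 3 (mod 26).
x ≡ 3*17 ≡ 25 (mod 26).
The smallest non-negative solution is x = 25.

25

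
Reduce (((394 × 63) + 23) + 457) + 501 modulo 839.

633

394 × 63 = 24822 ≡ 491 (mod 839)
491 + 23 = 514
514 + 457 = 971 ≡ 132 (mod 839)
132 + 501 = 633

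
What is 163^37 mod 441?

100

By square-and-multiply:
37 in binary is 100101, i.e. 37 = 32 + 4 + 1.
163^1 ≡ 163 (mod 441)
163^2 ≡ 163^2 = 26569 ≡ 109 (mod 441)
163^4 ≡ 109^2 = 11881 ≡ 415 (mod 441)
163^8 ≡ 415^2 = 172225 ≡ 235 (mod 441)
163^16 ≡ 235^2 = 55225 ≡ 100 (mod 441)
163^32 ≡ 100^2 = 10000 ≡ 298 (mod 441)
163^37 = 163^32 · 163^4 · 163^1 ≡ 298 · 415 · 163 (mod 441).
Accumulate the product:
298 · 415 = 123670 ≡ 190
190 · 163 = 30970 ≡ 100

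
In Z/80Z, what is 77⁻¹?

80 = 1·77 + 3
77 = 25·3 + 2
3 = 1·2 + 1
2 = 2·1 + 0
gcd(77, 80) = 1, so the inverse exists.
Bézout: 1 = 26·80 − 27·77.
So 77⁻¹ ≡ −27 ≡ 53 (mod 80).

53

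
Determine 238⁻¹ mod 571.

571 = 2×238 + 95
238 = 2×95 + 48
95 = 1×48 + 47
48 = 1×47 + 1
47 = 47×1 + 0
gcd(238, 571) = 1, so the inverse exists.
Bézout: 1 = −5×571 + 12×238.
So 238⁻¹ ≡ 12 (mod 571).

12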